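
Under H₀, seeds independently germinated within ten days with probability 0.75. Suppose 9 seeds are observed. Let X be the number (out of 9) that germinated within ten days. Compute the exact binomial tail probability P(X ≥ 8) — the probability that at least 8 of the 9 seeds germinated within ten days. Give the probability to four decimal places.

P = 0.3003

X is binomial with n = 9 and p = 0.75.
P(X ≥ 8) = C(9,8)·0.75^8·0.25^1 + C(9,9)·0.75^9·0.25^0.
= 0.225254 + 0.075085 = 0.3003.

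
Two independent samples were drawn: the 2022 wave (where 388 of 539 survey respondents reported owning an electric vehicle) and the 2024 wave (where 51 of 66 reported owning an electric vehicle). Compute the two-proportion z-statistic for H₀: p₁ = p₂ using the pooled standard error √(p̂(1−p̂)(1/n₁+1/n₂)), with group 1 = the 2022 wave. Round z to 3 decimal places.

Sample proportions: p̂₁ = 388/539 = 0.71985 and p̂₂ = 51/66 = 0.77273.
Pooling: p̂ = 439/605 = 0.72562.
Pooled SE = √[0.1990957·0.01700680] ≈ 0.058189.
z = -0.05288/0.058189 = -0.909.

z = -0.909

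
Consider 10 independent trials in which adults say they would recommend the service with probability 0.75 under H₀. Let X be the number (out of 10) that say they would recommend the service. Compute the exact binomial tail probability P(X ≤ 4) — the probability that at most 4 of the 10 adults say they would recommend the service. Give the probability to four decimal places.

X is binomial with n = 10 and p = 0.75.
P(X ≤ 4) = Σ_{j=0}^{4} C(10,j)·0.75^j·0.25^{10−j}.
= 0.000001 + 0.000029 + 0.000386 + 0.003090 + 0.016222 = 0.0197.

P = 0.0197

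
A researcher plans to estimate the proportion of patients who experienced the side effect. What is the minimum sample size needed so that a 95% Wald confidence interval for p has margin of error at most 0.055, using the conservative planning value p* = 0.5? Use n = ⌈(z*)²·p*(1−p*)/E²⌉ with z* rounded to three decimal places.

n = 318

z* = 1.960 at the 95% level.
p*(1−p*) = 0.2500.
Required n before rounding: 3.841600 × 0.2500 / 0.055² = 317.488.
⌈317.488⌉ = 318.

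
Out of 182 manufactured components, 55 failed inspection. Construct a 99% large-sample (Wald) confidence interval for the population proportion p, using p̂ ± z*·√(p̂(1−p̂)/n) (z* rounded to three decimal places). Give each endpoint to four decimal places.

(0.2145, 0.3899)

The sample proportion is 55/182 = 0.30220.
Standard error of p̂: √(0.210874/182) = √0.001158650 = 0.034039.
For 99% confidence, z* = 2.576.
Margin of error: 2.576 × 0.034039 = 0.08768.
So the interval runs from 0.2145 to 0.3899.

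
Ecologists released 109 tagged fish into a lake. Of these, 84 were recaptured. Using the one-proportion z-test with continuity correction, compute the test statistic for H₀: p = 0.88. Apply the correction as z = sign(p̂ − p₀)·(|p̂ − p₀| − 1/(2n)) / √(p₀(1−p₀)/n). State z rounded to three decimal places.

The sample proportion is 84/109 = 0.77064. p̂ − p₀ = -0.109358.
1/(2n) = 0.004587.
Corrected numerator: |-0.109358| − 0.004587 = 0.104771.
Null standard error: √(0.88·0.12/109) = √0.000968807 = 0.031126.
z = −0.104771/0.031126 = -3.366.

z = -3.366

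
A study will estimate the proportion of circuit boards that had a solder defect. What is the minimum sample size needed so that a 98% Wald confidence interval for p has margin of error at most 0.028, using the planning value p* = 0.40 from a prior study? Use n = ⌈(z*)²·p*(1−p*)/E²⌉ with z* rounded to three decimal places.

n = 1657

z* = 2.326 at the 98% level.
p*(1−p*) = 0.2400.
(z*)²·p*(1−p*)/E² = 5.410276·0.2400/0.000784 = 1656.207.
⌈1656.207⌉ = 1657.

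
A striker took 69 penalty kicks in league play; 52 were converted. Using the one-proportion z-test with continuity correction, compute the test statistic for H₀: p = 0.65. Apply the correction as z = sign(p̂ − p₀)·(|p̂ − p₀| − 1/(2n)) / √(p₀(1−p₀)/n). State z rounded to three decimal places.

z = 1.678

The sample proportion is 52/69 = 0.75362. p̂ − p₀ = 0.103623.
Continuity correction 1/(2n) = 1/138 = 0.007246.
Corrected numerator: |0.103623| − 0.007246 = 0.096377.
SE₀ = √(0.65·0.35/69) = 0.057420.
z = +0.096377/0.057420 = 1.678.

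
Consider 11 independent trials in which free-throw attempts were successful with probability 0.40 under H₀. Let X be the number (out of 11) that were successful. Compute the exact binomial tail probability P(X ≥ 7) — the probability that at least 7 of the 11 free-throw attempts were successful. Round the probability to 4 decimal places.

P = 0.0994

X is binomial with n = 11 and p = 0.40.
P(X ≥ 7) = Σ_{j=7}^{11} C(11,j)·0.40^j·0.60^{11−j}.
= 0.070071 + 0.023357 + 0.005190 + 0.000692 + 0.000042 = 0.0994.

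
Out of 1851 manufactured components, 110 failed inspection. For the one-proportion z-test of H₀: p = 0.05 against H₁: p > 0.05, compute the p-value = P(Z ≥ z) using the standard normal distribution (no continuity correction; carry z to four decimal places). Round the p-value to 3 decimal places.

p-value = 0.031

p̂ = 110/1851 = 0.05943.
Under H₀, SE = √(p₀(1−p₀)/n) = √(0.05·0.95/1851) = √0.000025662 = 0.005066.
z = (p̂ − p₀)/SE = (110/1851 − 0.05)/0.005066 ≈ 1.8610.
From the standard normal, P(Z ≥ z) = 0.031.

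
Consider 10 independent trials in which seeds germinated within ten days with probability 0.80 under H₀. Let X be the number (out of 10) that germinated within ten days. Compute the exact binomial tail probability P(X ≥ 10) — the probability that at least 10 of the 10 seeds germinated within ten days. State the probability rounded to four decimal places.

X ~ Binomial(n=10, p=0.80).
P(X ≥ 10) = C(10,10)·0.80^10·0.20^0.
= 0.107374 = 0.1074.

P = 0.1074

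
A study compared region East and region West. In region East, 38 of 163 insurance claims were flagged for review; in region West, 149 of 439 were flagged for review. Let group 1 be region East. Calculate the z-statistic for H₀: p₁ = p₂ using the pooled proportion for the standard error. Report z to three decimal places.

z = -2.504

p̂₁ = 38/163 = 0.23313, p̂₂ = 149/439 = 0.33941.
Pooled p̂ = (38+149)/(163+439) = 187/602 = 0.31063.
SE = √[p̂(1−p̂)(1/n₁+1/n₂)] = √[0.31063·0.68937·(1/163+1/439)] ≈ 0.042444.
z = -0.10628/0.042444 = -2.504.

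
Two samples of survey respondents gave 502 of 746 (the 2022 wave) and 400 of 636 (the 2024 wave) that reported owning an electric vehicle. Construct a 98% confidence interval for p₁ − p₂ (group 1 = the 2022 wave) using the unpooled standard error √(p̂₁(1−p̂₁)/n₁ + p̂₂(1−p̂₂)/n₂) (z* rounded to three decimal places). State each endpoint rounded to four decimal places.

(-0.0159, 0.1038)

p̂₁ = 0.67292, p̂₂ = 0.62893, so the observed difference is 0.04399.
Unpooled SE = √(p̂₁(1−p̂₁)/n₁ + p̂₂(1−p̂₂)/n₂) = √(0.000295037 + 0.000366945) = 0.025729.
z* = 2.326 at the 98% level. Margin of error = 0.05985.
Interval: 0.04399 ± 0.05985 → (-0.0159, 0.1038).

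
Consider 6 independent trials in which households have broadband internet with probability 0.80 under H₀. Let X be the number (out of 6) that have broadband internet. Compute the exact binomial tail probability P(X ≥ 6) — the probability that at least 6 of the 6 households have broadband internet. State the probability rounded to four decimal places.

X is binomial with n = 6 and p = 0.80.
P(X ≥ 6) = C(6,6)·0.80^6·0.20^0.
= 0.262144 = 0.2621.

P = 0.2621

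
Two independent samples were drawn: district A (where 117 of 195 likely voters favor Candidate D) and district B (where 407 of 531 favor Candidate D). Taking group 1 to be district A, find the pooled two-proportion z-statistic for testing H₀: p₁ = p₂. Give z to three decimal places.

z = -4.437

p̂₁ = 117/195 = 0.60000, p̂₂ = 407/531 = 0.76648.
Pooling: p̂ = 524/726 = 0.72176.
SE = √[p̂(1−p̂)(1/n₁+1/n₂)] = √[0.72176·0.27824·(1/195+1/531)] ≈ 0.037524.
z = (p̂₁ − p̂₂)/SE = (0.60000 − 0.76648)/0.037524 = -0.16648/0.037524 = -4.437.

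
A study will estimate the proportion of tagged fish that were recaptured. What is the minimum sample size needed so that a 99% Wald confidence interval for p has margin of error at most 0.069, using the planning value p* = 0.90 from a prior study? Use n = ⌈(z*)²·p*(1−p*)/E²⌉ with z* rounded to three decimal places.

n = 126

z* = 2.576 at the 99% level.
p*(1−p*) = 0.90·0.10 = 0.0900.
Required n before rounding: 6.635776 × 0.0900 / 0.069² = 125.440.
Rounding up, n = 126.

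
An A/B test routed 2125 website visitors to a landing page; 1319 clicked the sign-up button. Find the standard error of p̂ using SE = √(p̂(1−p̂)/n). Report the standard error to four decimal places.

p̂ = 1319/2125 = 0.62071.
p̂(1−p̂) = 0.62071·0.37929 = 0.235429.
SE = √(0.235429/2125) = √0.000110790 = 0.0105.

SE = 0.0105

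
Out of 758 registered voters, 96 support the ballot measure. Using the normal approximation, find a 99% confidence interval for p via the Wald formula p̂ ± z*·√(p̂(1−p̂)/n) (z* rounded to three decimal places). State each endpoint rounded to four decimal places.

(0.0955, 0.1578)

p̂ = 96/758 = 0.12665.
Standard error of p̂: √(0.110609/758) = √0.000145922 = 0.012080.
For 99% confidence, z* = 2.576.
Margin of error: 2.576 × 0.012080 = 0.03112.
CI: 0.12665 ± 0.03112 = (0.0955, 0.1578).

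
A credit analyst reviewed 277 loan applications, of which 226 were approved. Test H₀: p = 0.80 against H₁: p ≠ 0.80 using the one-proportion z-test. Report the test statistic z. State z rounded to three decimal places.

z = 0.661

p̂ = 226/277 = 0.81588.
SE₀ = √(0.80·0.20/277) = 0.024034.
Test statistic: z = 0.01588/0.024034 = 0.661.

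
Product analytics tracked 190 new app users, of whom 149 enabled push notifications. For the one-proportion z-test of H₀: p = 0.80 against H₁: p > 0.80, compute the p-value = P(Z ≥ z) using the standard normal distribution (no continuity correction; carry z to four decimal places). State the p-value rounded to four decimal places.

p̂ = 149/190 = 0.78421.
Under H₀, SE = √(p₀(1−p₀)/n) = √(0.80·0.20/190) = √0.000842105 = 0.029019.
Test statistic (full precision, shown to 4 dp): z = (149/190 − 0.80)/SE₀ ≈ -0.5441.
From the standard normal, P(Z ≥ z) = 0.7068.

p-value = 0.7068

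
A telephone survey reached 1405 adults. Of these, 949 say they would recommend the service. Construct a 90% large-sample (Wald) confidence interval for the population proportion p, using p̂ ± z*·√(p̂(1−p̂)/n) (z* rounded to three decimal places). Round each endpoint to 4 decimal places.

Sample proportion p̂ = 949/1405 = 0.67544.
Standard error of p̂: √(0.219219/1405) = √0.000156028 = 0.012491.
For 90% confidence, z* = 1.645.
Margin = 1.645·0.012491 = 0.02055.
So the interval runs from 0.6549 to 0.6960.

(0.6549, 0.6960)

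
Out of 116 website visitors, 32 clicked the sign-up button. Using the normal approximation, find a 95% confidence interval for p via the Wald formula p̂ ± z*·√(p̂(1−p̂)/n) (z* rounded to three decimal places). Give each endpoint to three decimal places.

p̂ = 32/116 = 0.27586.
SE = √(p̂(1−p̂)/n) = √(0.199762/116) = 0.041498.
For 95% confidence, z* = 1.960.
Margin = 1.960·0.041498 = 0.08134.
So the interval runs from 0.195 to 0.357.

(0.195, 0.357)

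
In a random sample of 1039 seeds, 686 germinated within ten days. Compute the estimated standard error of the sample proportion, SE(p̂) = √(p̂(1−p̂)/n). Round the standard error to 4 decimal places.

Sample proportion p̂ = 686/1039 = 0.66025.
p̂(1−p̂) = 0.66025·0.33975 = 0.224320.
SE = √(0.224320/1039) = 0.0147.

SE = 0.0147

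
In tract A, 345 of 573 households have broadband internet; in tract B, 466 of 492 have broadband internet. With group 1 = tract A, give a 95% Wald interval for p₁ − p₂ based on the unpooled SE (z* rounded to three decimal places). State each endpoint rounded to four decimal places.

p̂₁ = 345/573 = 0.60209, p̂₂ = 466/492 = 0.94715; p̂₁ − p̂₂ = -0.34506.
SE = √(0.000418110 + 0.000101733) = √0.000519843 = 0.022800.
z* = 1.960 at the 95% level. Margin = 1.960·0.022800 = 0.04469.
CI: -0.34506 ± 0.04469 = (-0.3897, -0.3004).

(-0.3897, -0.3004)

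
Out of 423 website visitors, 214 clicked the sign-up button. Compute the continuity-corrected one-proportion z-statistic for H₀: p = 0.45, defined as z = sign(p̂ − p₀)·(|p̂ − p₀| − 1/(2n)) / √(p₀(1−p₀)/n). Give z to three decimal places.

Sample proportion p̂ = 214/423 = 0.50591. p̂ − p₀ = 0.055910.
1/(2n) = 0.001182.
Corrected numerator: |0.055910| − 0.001182 = 0.054728.
SE₀ = √(0.45·0.55/423) = 0.024189.
z = +0.054728/0.024189 = 2.263.

z = 2.263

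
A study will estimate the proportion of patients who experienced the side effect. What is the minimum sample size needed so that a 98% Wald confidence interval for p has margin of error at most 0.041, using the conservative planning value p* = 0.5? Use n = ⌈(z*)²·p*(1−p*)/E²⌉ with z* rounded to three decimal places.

n = 805

The 98% critical value is z* = 2.326.
p*(1−p*) = 0.50·0.50 = 0.2500.
(z*)²·p*(1−p*)/E² = 5.410276·0.2500/0.001681 = 804.622.
⌈804.622⌉ = 805.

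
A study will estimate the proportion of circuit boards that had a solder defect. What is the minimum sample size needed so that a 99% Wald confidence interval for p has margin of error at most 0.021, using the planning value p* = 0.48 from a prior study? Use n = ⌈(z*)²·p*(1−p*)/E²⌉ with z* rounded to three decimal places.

The 99% critical value is z* = 2.576.
p*(1−p*) = 0.2496.
Required n before rounding: 6.635776 × 0.2496 / 0.021² = 3755.759.
Rounding up, n = 3756.

n = 3756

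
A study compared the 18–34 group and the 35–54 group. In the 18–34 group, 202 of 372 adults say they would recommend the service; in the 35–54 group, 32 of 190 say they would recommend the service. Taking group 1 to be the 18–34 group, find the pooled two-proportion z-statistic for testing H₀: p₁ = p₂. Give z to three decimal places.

Sample proportions: p̂₁ = 202/372 = 0.54301 and p̂₂ = 32/190 = 0.16842.
Pooled p̂ = (202+32)/(372+190) = 234/562 = 0.41637.
Pooled SE = √[0.2430060·0.00795133] ≈ 0.043957.
z = 0.37459/0.043957 = 8.522.

z = 8.522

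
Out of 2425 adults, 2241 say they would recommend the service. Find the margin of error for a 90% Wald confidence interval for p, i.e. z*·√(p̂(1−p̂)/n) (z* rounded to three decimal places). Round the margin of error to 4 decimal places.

ME = 0.0088

With x = 2241 successes in n = 2425, p̂ = 0.92412.
SE = √(p̂(1−p̂)/n) = √(0.070119/2425) = 0.005377.
The 90% critical value is z* = 1.645.
ME = 1.645·0.005377 = 0.0088.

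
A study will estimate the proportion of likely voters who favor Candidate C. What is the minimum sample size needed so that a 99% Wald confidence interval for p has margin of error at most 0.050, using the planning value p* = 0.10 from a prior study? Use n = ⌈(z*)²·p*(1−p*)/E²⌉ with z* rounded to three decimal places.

The 99% critical value is z* = 2.576.
p*(1−p*) = 0.10·0.90 = 0.0900.
Required n before rounding: 6.635776 × 0.0900 / 0.050² = 238.888.
Rounding up, n = 239.

n = 239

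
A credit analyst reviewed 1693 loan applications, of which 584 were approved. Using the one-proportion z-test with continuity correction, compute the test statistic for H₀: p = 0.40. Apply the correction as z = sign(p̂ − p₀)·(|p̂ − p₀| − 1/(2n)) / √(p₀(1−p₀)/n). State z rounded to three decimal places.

Sample proportion p̂ = 584/1693 = 0.34495. p̂ − p₀ = -0.055050.
1/(2n) = 0.000295.
Corrected numerator: |-0.055050| − 0.000295 = 0.054755.
SE₀ = √(0.40·0.60/1693) = 0.011906.
z = −0.054755/0.011906 = -4.599.

z = -4.599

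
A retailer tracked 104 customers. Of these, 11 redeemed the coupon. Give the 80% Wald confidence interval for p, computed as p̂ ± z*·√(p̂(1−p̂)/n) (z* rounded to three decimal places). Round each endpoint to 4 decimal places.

(0.0671, 0.1444)

p̂ = 11/104 = 0.10577.
SE = √(p̂(1−p̂)/n) = √(0.094582/104) = 0.030157.
The 80% critical value is z* = 1.282.
Margin = 1.282·0.030157 = 0.03866.
Interval: 0.10577 ± 0.03866 → (0.0671, 0.1444).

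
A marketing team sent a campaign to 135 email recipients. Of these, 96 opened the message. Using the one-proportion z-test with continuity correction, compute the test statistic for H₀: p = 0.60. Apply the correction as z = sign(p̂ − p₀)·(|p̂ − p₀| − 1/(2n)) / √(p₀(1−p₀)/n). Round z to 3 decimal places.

p̂ = 96/135 = 0.71111. p̂ − p₀ = 0.111111.
Continuity correction 1/(2n) = 1/270 = 0.003704.
Corrected numerator: |0.111111| − 0.003704 = 0.107407.
Under H₀, SE = √(p₀(1−p₀)/n) = √(0.60·0.40/135) = √0.001777778 = 0.042164.
z = (+)0.107407/0.042164 = 2.547.

z = 2.547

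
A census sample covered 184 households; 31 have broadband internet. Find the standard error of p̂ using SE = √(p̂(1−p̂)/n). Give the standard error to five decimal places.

SE = 0.02759

With x = 31 successes in n = 184, p̂ = 0.16848.
p̂(1−p̂) = 0.140094.
SE = √(0.140094/184) = 0.02759.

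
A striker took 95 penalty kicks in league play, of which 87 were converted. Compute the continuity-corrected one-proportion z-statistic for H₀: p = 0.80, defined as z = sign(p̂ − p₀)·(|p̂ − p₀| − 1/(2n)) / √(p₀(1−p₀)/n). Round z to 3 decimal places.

p̂ = 87/95 = 0.91579. p̂ − p₀ = 0.115789.
1/(2n) = 0.005263.
Corrected numerator: |0.115789| − 0.005263 = 0.110526.
Under H₀, SE = √(p₀(1−p₀)/n) = √(0.80·0.20/95) = √0.001684211 = 0.041039.
z = (+)0.110526/0.041039 = 2.693.

z = 2.693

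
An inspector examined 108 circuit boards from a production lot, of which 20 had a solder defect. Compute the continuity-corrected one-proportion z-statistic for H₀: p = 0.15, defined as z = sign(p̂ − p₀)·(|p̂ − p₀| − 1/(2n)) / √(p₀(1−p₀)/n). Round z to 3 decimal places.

p̂ = 20/108 = 0.18519. p̂ − p₀ = 0.035185.
Continuity correction 1/(2n) = 1/216 = 0.004630.
Corrected numerator: |0.035185| − 0.004630 = 0.030555.
SE₀ = √(0.15·0.85/108) = 0.034359.
z = +0.030555/0.034359 = 0.889.

z = 0.889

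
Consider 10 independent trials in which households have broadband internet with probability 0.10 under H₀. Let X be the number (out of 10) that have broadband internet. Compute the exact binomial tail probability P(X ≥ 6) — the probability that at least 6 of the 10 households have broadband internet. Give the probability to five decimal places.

P = 0.00015

X ~ Binomial(n=10, p=0.10).
P(X ≥ 6) = Σ_{j=6}^{10} C(10,j)·0.10^j·0.90^{10−j}.
= 0.000138 + 0.000009 + 0.000000 + 0.000000 + 0.000000 = 0.00015.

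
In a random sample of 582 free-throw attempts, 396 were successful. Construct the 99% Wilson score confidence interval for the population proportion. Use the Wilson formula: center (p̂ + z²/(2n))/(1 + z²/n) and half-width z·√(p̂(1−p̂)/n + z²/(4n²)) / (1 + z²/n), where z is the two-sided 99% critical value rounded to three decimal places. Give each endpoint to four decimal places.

(0.6288, 0.7279)

p̂ = 396/582 = 0.68041; z = 2.576, so z² = 6.635776.
Denominator 1 + z²/n = 1 + 6.635776/582 = 1.011402.
Center = (0.68041 + 0.005701)/1.011402 = 0.67838.
Radicand: p̂(1−p̂)/n + z²/(4n²) = 0.000373628 + 0.000004898 = 0.000378526.
Half-width = z·√(radicand)/denom = 2.576·0.019456/1.011402 = 0.04955.
So the interval runs from 0.6288 to 0.7279.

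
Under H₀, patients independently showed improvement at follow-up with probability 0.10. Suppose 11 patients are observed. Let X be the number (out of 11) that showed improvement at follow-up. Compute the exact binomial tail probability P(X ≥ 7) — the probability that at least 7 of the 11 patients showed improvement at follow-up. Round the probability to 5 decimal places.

X is binomial with n = 11 and p = 0.10.
P(X ≥ 7) = Σ_{j=7}^{11} C(11,j)·0.10^j·0.90^{11−j}.
= 0.000022 + 0.000001 + 0.000000 + 0.000000 + 0.000000 = 0.00002.

P = 0.00002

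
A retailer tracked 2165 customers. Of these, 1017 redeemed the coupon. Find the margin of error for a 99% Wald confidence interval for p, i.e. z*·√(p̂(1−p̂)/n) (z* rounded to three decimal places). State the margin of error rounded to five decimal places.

ME = 0.02763

With x = 1017 successes in n = 2165, p̂ = 0.46975.
SE(p̂) = √(0.46975·0.53025/2165) = 0.010726.
z* = 2.576 at the 99% level.
ME = 2.576·0.010726 = 0.02763.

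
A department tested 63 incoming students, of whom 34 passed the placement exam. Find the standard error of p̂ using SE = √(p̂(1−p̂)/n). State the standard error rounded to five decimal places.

Sample proportion p̂ = 34/63 = 0.53968.
p̂(1−p̂) = 0.248425.
SE = √(0.248425/63) = 0.06280.

SE = 0.06280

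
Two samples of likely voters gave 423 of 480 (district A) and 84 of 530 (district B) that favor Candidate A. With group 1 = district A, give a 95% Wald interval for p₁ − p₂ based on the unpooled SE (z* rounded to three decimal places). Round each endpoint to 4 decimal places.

(0.6803, 0.7652)

p̂₁ = 423/480 = 0.88125, p̂₂ = 84/530 = 0.15849; p̂₁ − p̂₂ = 0.72276.
SE = √(0.000218018 + 0.000251644) = √0.000469662 = 0.021672.
z* = 1.960 at the 95% level. Margin of error = 0.04248.
Interval: 0.72276 ± 0.04248 → (0.6803, 0.7652).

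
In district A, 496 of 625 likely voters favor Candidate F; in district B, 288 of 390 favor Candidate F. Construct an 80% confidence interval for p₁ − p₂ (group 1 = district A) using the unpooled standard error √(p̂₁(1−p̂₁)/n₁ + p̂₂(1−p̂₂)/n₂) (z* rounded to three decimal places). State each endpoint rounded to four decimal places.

p̂₁ = 0.79360, p̂₂ = 0.73846, so the observed difference is 0.05514.
Unpooled SE = √(p̂₁(1−p̂₁)/n₁ + p̂₂(1−p̂₂)/n₂) = √(0.000262078 + 0.000495221) = 0.027519.
The 80% critical value is z* = 1.282. Margin = 1.282·0.027519 = 0.03528.
So the interval runs from 0.0199 to 0.0904.

(0.0199, 0.0904)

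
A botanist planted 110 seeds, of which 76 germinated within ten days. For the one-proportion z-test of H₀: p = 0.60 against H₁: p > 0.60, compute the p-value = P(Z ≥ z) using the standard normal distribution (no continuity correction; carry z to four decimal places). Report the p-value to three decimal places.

p-value = 0.026

Sample proportion p̂ = 76/110 = 0.69091.
SE₀ = √(0.60·0.40/110) = 0.046710.
z = (p̂ − p₀)/SE = (76/110 − 0.60)/0.046710 ≈ 1.9462.
From the standard normal, P(Z ≥ z) = 0.026.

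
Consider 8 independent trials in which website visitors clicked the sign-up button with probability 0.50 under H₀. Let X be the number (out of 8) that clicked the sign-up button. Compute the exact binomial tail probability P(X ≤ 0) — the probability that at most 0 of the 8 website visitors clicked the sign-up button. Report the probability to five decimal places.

X ~ Binomial(n=8, p=0.50).
P(X ≤ 0) = C(8,0)·0.50^0·0.50^8.
= 0.003906 = 0.00391.

P = 0.00391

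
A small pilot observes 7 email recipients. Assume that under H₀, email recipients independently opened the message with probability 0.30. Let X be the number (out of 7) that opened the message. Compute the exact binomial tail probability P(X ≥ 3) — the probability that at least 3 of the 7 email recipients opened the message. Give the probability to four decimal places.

P = 0.3529

X is binomial with n = 7 and p = 0.30.
P(X ≥ 3) = Σ_{j=3}^{7} C(7,j)·0.30^j·0.70^{7−j}.
= 0.226894 + 0.097240 + 0.025005 + 0.003572 + 0.000219 = 0.3529.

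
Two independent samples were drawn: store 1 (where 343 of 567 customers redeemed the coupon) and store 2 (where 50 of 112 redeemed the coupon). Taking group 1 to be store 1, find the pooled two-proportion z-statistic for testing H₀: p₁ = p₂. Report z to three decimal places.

p̂₁ = 343/567 = 0.60494, p̂₂ = 50/112 = 0.44643.
Pooling: p̂ = 393/679 = 0.57879.
SE = √[p̂(1−p̂)(1/n₁+1/n₂)] = √[0.57879·0.42121·(1/567+1/112)] ≈ 0.051056.
z = 0.15851/0.051056 = 3.105.

z = 3.105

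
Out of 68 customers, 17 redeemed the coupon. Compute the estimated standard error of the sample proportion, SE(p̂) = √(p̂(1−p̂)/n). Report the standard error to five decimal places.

SE = 0.05251

Sample proportion p̂ = 17/68 = 0.25000.
p̂(1−p̂) = 0.187500.
SE = √(0.187500/68) = 0.05251.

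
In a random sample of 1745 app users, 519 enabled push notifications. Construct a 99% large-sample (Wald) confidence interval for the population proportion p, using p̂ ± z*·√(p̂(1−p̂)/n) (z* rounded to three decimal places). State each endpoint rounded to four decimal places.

(0.2692, 0.3256)

With x = 519 successes in n = 1745, p̂ = 0.29742.
SE(p̂) = √(0.29742·0.70258/1745) = 0.010943.
For 99% confidence, z* = 2.576.
Margin of error: 2.576 × 0.010943 = 0.02819.
Interval: 0.29742 ± 0.02819 → (0.2692, 0.3256).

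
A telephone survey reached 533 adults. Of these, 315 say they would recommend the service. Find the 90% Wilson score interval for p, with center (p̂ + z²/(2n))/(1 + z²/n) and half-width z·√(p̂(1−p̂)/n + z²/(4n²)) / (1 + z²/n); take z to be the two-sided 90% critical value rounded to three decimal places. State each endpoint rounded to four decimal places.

Here p̂ = 315/533 = 0.59099 and z = 1.645 (z² = 2.706025).
1 + z²/n = 1.005077.
Adjusted center: (0.59099 + z²/(2n))/1.005077 = 0.59053.
Radicand: p̂(1−p̂)/n + z²/(4n²) = 0.000453508 + 0.000002381 = 0.000455889.
Half-width = z·√(radicand)/denom = 1.645·0.021352/1.005077 = 0.03495.
Interval: 0.59053 ± 0.03495 → (0.5556, 0.6255).

(0.5556, 0.6255)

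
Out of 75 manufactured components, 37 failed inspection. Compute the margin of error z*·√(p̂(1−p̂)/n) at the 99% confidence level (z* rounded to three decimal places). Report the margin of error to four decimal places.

The sample proportion is 37/75 = 0.49333.
Standard error of p̂: √(0.249956/75) = √0.003332741 = 0.057730.
z* = 2.576 at the 99% level.
Margin of error = z*·SE = 2.576 × 0.057730 = 0.1487.

ME = 0.1487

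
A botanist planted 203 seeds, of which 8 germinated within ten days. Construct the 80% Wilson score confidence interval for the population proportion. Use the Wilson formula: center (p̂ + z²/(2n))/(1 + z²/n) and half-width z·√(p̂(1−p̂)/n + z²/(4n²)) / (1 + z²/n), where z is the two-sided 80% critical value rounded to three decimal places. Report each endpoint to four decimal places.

Here p̂ = 8/203 = 0.03941 and z = 1.282 (z² = 1.643524).
1 + z²/n = 1.008096.
Center = (0.03941 + 0.004048)/1.008096 = 0.04311.
Radicand: p̂(1−p̂)/n + z²/(4n²) = 0.000186482 + 0.000009971 = 0.000196453.
Half-width = 1.282·√0.000196453/1.008096 = 0.01782.
CI: 0.04311 ± 0.01782 = (0.0253, 0.0609).

(0.0253, 0.0609)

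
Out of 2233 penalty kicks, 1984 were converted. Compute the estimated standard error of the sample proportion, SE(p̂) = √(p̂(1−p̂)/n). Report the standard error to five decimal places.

SE = 0.00666

The sample proportion is 1984/2233 = 0.88849.
p̂(1−p̂) = 0.099076.
Dividing by n and taking the root: √0.000044369 = 0.00666.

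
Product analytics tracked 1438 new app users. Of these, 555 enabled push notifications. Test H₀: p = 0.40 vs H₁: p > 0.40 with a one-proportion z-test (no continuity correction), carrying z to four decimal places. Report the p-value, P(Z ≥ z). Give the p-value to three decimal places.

Sample proportion p̂ = 555/1438 = 0.38595.
Null standard error: √(0.40·0.60/1438) = √0.000166898 = 0.012919.
z = (p̂ − p₀)/SE = (555/1438 − 0.40)/0.012919 ≈ -1.0873.
p-value = P(Z ≥ z) with z = -1.0873 → 0.862.

p-value = 0.862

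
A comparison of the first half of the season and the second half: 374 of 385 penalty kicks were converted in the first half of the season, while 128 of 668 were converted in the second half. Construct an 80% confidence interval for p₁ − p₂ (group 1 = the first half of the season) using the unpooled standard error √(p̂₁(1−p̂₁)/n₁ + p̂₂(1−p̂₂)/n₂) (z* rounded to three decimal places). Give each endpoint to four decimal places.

p̂₁ = 0.97143, p̂₂ = 0.19162, so the observed difference is 0.77981.
SE = √(0.000072091 + 0.000231886) = √0.000303977 = 0.017435.
For 80% confidence, z* = 1.282. Margin of error = 0.02235.
CI: 0.77981 ± 0.02235 = (0.7575, 0.8022).

(0.7575, 0.8022)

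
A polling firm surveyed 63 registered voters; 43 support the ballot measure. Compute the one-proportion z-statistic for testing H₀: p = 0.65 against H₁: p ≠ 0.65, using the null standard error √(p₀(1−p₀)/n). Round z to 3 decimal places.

z = 0.541

p̂ = 43/63 = 0.68254.
Under H₀, SE = √(p₀(1−p₀)/n) = √(0.65·0.35/63) = √0.003611111 = 0.060093.
z = (0.68254 − 0.65)/0.060093 = 0.03254/0.060093 = 0.541.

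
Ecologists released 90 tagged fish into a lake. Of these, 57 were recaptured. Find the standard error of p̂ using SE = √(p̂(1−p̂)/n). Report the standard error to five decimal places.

p̂ = 57/90 = 0.63333.
p̂(1−p̂) = 0.63333·0.36667 = 0.232223.
SE = √(0.232223/90) = 0.05080.

SE = 0.05080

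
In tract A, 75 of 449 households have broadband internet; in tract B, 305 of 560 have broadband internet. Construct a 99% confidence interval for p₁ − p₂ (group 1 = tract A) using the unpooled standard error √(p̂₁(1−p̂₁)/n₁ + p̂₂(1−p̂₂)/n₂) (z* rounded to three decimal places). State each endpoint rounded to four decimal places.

(-0.4483, -0.3069)

p̂₁ = 75/449 = 0.16704, p̂₂ = 305/560 = 0.54464; p̂₁ − p̂₂ = -0.37760.
SE = √(0.000309880 + 0.000442870) = √0.000752750 = 0.027436.
z* = 2.576 at the 99% level. Margin of error = 0.07068.
So the interval runs from -0.4483 to -0.3069.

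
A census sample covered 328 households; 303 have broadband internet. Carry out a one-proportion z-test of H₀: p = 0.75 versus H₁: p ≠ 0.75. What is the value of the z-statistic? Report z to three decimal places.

z = 7.268

The sample proportion is 303/328 = 0.92378.
Null standard error: √(0.75·0.25/328) = √0.000571646 = 0.023909.
z = (p̂ − p₀)/SE = (0.92378 − 0.75)/0.023909 = 7.268.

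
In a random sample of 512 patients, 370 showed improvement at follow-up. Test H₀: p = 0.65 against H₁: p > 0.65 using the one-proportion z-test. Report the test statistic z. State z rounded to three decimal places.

z = 3.447

With x = 370 successes in n = 512, p̂ = 0.72266.
SE₀ = √(0.65·0.35/512) = 0.021079.
z = (p̂ − p₀)/SE = (0.72266 − 0.65)/0.021079 = 3.447.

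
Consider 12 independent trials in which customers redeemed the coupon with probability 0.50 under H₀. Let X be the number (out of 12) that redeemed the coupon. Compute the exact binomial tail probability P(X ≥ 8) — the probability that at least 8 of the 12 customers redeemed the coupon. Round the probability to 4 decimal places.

X is binomial with n = 12 and p = 0.50.
P(X ≥ 8) = Σ_{j=8}^{12} C(12,j)·0.50^j·0.50^{12−j}.
= 0.120850 + 0.053711 + 0.016113 + 0.002930 + 0.000244 = 0.1938.

P = 0.1938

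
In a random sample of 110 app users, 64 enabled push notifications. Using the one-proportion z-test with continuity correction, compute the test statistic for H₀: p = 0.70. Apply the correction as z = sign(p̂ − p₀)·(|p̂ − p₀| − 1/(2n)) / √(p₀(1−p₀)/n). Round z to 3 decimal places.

z = -2.601

With x = 64 successes in n = 110, p̂ = 0.58182. p̂ − p₀ = -0.118182.
Continuity correction 1/(2n) = 1/220 = 0.004545.
Corrected numerator: |-0.118182| − 0.004545 = 0.113637.
Null standard error: √(0.70·0.30/110) = √0.001909091 = 0.043693.
z = (−)0.113637/0.043693 = -2.601.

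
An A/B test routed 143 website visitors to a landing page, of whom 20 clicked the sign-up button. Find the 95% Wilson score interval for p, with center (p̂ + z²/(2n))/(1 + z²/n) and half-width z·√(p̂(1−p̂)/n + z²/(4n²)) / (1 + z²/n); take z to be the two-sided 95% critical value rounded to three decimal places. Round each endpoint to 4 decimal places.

(0.0924, 0.2062)

Here p̂ = 20/143 = 0.13986 and z = 1.960 (z² = 3.841600).
Denominator 1 + z²/n = 1 + 3.841600/143 = 1.026864.
Center = (0.13986 + 0.013432)/1.026864 = 0.14928.
Radicand: p̂(1−p̂)/n + z²/(4n²) = 0.000841254 + 0.000046966 = 0.000888220.
Half-width = 1.960·√0.000888220/1.026864 = 0.05689.
CI: 0.14928 ± 0.05689 = (0.0924, 0.2062).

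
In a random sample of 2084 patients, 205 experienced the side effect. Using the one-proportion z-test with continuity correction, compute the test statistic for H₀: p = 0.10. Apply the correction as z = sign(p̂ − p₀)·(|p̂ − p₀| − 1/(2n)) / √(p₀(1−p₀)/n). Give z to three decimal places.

Sample proportion p̂ = 205/2084 = 0.09837. p̂ − p₀ = -0.001631.
Continuity correction 1/(2n) = 1/4168 = 0.000240.
Corrected numerator: |-0.001631| − 0.000240 = 0.001391.
Under H₀, SE = √(p₀(1−p₀)/n) = √(0.10·0.90/2084) = √0.000043186 = 0.006572.
z = (−)0.001391/0.006572 = -0.212.

z = -0.212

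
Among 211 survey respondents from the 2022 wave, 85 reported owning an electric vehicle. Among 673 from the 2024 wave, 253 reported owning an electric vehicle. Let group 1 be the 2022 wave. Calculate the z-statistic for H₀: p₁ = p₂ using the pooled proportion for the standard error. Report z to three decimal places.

p̂₁ = 85/211 = 0.40284, p̂₂ = 253/673 = 0.37593.
Pooling: p̂ = 338/884 = 0.38235.
SE = √[p̂(1−p̂)(1/n₁+1/n₂)] = √[0.38235·0.61765·(1/211+1/673)] ≈ 0.038342.
z = 0.02691/0.038342 = 0.702.

z = 0.702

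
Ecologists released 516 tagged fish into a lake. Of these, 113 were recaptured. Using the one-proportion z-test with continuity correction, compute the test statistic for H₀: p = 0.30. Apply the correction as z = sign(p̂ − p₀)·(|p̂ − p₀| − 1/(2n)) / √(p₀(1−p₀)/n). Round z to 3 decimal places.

Sample proportion p̂ = 113/516 = 0.21899. p̂ − p₀ = -0.081008.
Continuity correction 1/(2n) = 1/1032 = 0.000969.
Corrected numerator: |-0.081008| − 0.000969 = 0.080039.
Under H₀, SE = √(p₀(1−p₀)/n) = √(0.30·0.70/516) = √0.000406977 = 0.020174.
z = −0.080039/0.020174 = -3.967.

z = -3.967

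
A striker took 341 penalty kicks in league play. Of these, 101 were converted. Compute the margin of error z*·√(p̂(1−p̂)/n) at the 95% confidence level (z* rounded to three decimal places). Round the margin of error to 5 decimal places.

ME = 0.04846

p̂ = 101/341 = 0.29619.
Standard error of p̂: √(0.208461/341) = √0.000611321 = 0.024725.
The 95% critical value is z* = 1.960.
Margin of error = z*·SE = 1.960 × 0.024725 = 0.04846.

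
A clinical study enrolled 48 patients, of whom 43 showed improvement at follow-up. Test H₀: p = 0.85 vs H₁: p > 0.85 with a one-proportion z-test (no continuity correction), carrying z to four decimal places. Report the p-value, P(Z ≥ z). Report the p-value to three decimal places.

With x = 43 successes in n = 48, p̂ = 0.89583.
Under H₀, SE = √(p₀(1−p₀)/n) = √(0.85·0.15/48) = √0.002656250 = 0.051539.
Test statistic (full precision, shown to 4 dp): z = (43/48 − 0.85)/SE₀ ≈ 0.8893.
From the standard normal, P(Z ≥ z) = 0.187.

p-value = 0.187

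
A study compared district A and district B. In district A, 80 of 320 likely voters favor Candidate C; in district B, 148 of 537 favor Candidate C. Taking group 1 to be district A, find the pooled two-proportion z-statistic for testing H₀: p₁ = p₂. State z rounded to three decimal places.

z = -0.821

p̂₁ = 80/320 = 0.25000, p̂₂ = 148/537 = 0.27561.
Pooled p̂ = (80+148)/(320+537) = 228/857 = 0.26604.
Pooled SE = √[0.1952647·0.00498720] ≈ 0.031206.
z = (p̂₁ − p̂₂)/SE = (0.25000 − 0.27561)/0.031206 = -0.02561/0.031206 = -0.821.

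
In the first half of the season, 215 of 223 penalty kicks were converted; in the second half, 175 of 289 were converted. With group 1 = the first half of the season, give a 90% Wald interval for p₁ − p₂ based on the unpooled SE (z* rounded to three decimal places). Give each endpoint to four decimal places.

p̂₁ = 0.96413, p̂₂ = 0.60554, so the observed difference is 0.35859.
Unpooled SE = √(p̂₁(1−p̂₁)/n₁ + p̂₂(1−p̂₂)/n₂) = √(0.000155101 + 0.000826512) = 0.031331.
z* = 1.645 at the 90% level. Margin of error = 0.05154.
CI: 0.35859 ± 0.05154 = (0.3071, 0.4101).

(0.3071, 0.4101)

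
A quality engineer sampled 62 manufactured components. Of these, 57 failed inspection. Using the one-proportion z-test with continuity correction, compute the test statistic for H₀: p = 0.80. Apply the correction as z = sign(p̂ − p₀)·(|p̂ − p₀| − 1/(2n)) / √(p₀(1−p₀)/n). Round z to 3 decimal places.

z = 2.191

Sample proportion p̂ = 57/62 = 0.91935. p̂ − p₀ = 0.119355.
1/(2n) = 0.008065.
Corrected numerator: |0.119355| − 0.008065 = 0.111290.
Null standard error: √(0.80·0.20/62) = √0.002580645 = 0.050800.
z = +0.111290/0.050800 = 2.191.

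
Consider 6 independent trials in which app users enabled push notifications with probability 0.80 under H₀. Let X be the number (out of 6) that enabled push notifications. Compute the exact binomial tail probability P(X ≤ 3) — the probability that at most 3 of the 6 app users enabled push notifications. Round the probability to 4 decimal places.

P = 0.0989

X is binomial with n = 6 and p = 0.80.
P(X ≤ 3) = C(6,0)·0.80^0·0.20^6 + C(6,1)·0.80^1·0.20^5 + C(6,2)·0.80^2·0.20^4 + C(6,3)·0.80^3·0.20^3.
= 0.000064 + 0.001536 + 0.015360 + 0.081920 = 0.0989.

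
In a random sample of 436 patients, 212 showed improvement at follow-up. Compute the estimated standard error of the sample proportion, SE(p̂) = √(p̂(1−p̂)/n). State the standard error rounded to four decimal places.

p̂ = 212/436 = 0.48624.
p̂(1−p̂) = 0.249811.
SE = √(0.249811/436) = 0.0239.

SE = 0.0239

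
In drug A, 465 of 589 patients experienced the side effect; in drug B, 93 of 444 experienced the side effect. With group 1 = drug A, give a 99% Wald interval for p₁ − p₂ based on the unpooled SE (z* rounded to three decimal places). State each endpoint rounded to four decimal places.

p̂₁ = 0.78947, p̂₂ = 0.20946, so the observed difference is 0.58001.
Unpooled SE = √(p̂₁(1−p̂₁)/n₁ + p̂₂(1−p̂₂)/n₂) = √(0.000282182 + 0.000372942) = 0.025595.
z* = 2.576 at the 99% level. Margin = 2.576·0.025595 = 0.06593.
CI: 0.58001 ± 0.06593 = (0.5141, 0.6459).

(0.5141, 0.6459)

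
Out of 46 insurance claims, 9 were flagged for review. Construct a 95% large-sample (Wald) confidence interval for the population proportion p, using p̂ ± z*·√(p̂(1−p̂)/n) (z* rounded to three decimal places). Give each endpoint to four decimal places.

(0.0810, 0.3103)

The sample proportion is 9/46 = 0.19565.
SE(p̂) = √(0.19565·0.80435/46) = 0.058491.
z* = 1.960 at the 95% level.
Margin = 1.960·0.058491 = 0.11464.
CI: 0.19565 ± 0.11464 = (0.0810, 0.3103).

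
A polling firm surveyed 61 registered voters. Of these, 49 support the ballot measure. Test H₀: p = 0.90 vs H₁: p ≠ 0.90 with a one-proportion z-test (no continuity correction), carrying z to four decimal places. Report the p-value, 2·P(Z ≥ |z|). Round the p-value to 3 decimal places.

The sample proportion is 49/61 = 0.80328.
Under H₀, SE = √(p₀(1−p₀)/n) = √(0.90·0.10/61) = √0.001475410 = 0.038411.
Test statistic (full precision, shown to 4 dp): z = (49/61 − 0.90)/SE₀ ≈ -2.5181.
p-value = 2·P(Z ≥ |z|) with z = -2.5181 → 0.012.

p-value = 0.012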